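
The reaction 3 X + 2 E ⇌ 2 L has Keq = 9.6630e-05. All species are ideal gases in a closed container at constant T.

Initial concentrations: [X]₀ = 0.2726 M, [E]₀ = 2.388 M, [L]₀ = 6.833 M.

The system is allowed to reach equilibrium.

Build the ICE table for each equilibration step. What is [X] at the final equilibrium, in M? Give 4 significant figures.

[X]_eq = 8.004 M

Q₀ = 404.2 vs Keq = 9.6630e-05 ⇒ Q>K, reverse
Step 1:
                   X          E          L
  Initial     0.2726      2.388      6.833
  Change       7.731      5.154     -5.154
  Equil        8.004      7.542      1.679
  solve Keq expr → x = -2.577; check Q = 9.6630e-05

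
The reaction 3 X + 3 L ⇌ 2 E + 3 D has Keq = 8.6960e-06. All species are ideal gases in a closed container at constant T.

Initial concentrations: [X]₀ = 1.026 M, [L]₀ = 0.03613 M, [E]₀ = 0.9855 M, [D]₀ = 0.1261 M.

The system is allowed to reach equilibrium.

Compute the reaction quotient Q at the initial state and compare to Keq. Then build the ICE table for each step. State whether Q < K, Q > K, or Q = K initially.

Q₀ = 38.23 vs Keq = 8.6960e-06 ⇒ Q>K, reverse
Step 1:
                   X          L          E          D
  Initial      1.026    0.03613     0.9855     0.1261
  Change      0.1221     0.1221    -0.0814    -0.1221
  Equil        1.148     0.1582     0.9041   0.003996
  solve Keq expr → x = -0.0407; check Q = 8.6960e-06

Q₀ = 38.23; Q > K (proceeds reverse)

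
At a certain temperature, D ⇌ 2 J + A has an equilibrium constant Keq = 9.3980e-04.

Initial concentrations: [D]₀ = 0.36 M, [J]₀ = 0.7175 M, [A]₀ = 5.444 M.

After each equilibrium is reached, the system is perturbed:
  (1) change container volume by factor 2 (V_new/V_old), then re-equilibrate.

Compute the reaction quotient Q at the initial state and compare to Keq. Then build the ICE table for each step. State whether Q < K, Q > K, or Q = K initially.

Q₀ = 7.785 vs Keq = 9.3980e-04 ⇒ Q>K, reverse
Step 1:
                   D          J          A
  init          0.36     0.7175      5.444
  Δ            0.353     -0.706     -0.353
  eq           0.713    0.01147      5.091
  solve Keq expr → x = -0.353; check Q = 9.3980e-04
Then change container volume by factor 2 (V_new/V_old).
Step 2:
                   D          J          A
  init        0.3565   0.005736      2.545
  Δ        -0.002842   0.005684   0.002842
  eq          0.3537    0.01142      2.548
  solve Keq expr → x = 0.002842; check Q = 9.3980e-04

Q₀ = 7.785; Q > K (proceeds reverse)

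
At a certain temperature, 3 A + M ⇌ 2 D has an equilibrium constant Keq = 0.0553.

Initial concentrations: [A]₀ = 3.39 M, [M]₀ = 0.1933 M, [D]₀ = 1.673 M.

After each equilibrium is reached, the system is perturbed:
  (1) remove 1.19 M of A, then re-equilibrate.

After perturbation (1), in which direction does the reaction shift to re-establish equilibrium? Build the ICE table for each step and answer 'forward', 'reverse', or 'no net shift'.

Direction: reverse

Q₀ = 0.3717 vs Keq = 0.0553 ⇒ Q>K, reverse
Step 1:
                  A         M         D
  Initial      3.39    0.1933     1.673
  Change     0.6605    0.2202   -0.4403
  Equil        4.05    0.4135     1.233
  solve Keq expr → x = -0.2202; check Q = 0.0553
Then remove 1.19 M of A.
Step 2:
                  A         M         D
  Initial      2.86    0.4135     1.233
  Change       0.36      0.12     -0.24
  Equil       3.221    0.5335    0.9927
  solve Keq expr → x = -0.12; check Q = 0.0553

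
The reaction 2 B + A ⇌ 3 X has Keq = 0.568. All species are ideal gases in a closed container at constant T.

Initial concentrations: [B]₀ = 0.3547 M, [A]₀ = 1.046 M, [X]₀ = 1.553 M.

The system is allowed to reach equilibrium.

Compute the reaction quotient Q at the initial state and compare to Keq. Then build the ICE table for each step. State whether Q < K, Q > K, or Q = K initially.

Q₀ = 28.46; Q > K (proceeds reverse)

Q₀ = 28.46 vs Keq = 0.568 ⇒ Q>K, reverse
Step 1:
                  B         A         X
  init       0.3547     1.046     1.553
  Δ          0.4954    0.2477   -0.7432
  eq         0.8501     1.294    0.8098
  solve Keq expr → x = -0.2477; check Q = 0.568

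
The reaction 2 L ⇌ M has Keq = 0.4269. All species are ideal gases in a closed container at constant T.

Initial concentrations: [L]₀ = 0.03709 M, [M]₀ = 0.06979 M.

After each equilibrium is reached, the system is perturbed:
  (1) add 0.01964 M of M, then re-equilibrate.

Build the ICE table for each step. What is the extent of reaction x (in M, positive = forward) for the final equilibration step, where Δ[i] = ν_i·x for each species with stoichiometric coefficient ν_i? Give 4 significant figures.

x = -0.0152 M

Q₀ = 50.73 vs Keq = 0.4269 ⇒ Q>K, reverse
Step 1:
                   L          M
  Initial    0.03709    0.06979
  Change      0.1188   -0.05941
  Equil       0.1559    0.01038
  solve Keq expr → x = -0.05941; check Q = 0.4269
Then add 0.01964 M of M.
Step 2:
                   L          M
  Initial     0.1559    0.03002
  Change      0.0304    -0.0152
  Equil       0.1863    0.01482
  solve Keq expr → x = -0.0152; check Q = 0.4269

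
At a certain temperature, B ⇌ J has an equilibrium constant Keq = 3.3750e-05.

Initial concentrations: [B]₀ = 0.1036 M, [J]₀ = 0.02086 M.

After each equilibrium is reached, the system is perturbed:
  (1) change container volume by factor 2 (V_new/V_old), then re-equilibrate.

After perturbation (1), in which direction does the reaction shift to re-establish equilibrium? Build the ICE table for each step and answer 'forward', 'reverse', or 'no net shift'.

Direction: no net shift

Q₀ = 0.2014 vs Keq = 3.3750e-05 ⇒ Q>K, reverse
Step 1:
                    B           J
  I            0.1036     0.02086
  C           0.02086    -0.02086
  E            0.1245  4.2004e-06
  solve Keq expr → x = -0.02086; check Q = 3.3750e-05
Then change container volume by factor 2 (V_new/V_old).
Step 2:
                    B           J
  I           0.06223  2.1002e-06
  C                 0           0
  E           0.06223  2.1002e-06
  solve Keq expr → x = 0; check Q = 3.3750e-05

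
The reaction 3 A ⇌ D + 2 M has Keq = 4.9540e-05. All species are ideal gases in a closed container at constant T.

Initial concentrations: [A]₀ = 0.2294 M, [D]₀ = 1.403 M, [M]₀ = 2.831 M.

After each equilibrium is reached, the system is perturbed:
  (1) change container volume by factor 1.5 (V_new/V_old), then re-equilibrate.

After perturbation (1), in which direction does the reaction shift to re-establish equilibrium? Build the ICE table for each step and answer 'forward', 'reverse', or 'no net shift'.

Q₀ = 931.4 vs Keq = 4.9540e-05 ⇒ Q>K, reverse
Step 1:
                    A           D           M
  init         0.2294       1.403       2.831
  Δ             3.944      -1.315      -2.629
  eq            4.173      0.0884      0.2018
  solve Keq expr → x = -1.315; check Q = 4.9540e-05
Then change container volume by factor 1.5 (V_new/V_old).
Step 2:
                    A           D           M
  init          2.782     0.05894      0.1345
  Δ                 0           0           0
  eq            2.782     0.05894      0.1345
  solve Keq expr → x = 0; check Q = 4.9540e-05

Direction: no net shift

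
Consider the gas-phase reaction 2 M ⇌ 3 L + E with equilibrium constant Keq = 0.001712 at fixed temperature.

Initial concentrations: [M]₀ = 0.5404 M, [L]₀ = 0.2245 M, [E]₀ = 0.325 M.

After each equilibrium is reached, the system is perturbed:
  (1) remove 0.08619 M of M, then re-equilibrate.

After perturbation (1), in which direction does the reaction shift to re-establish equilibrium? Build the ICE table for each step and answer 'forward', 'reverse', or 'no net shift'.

Q₀ = 0.01259 vs Keq = 0.001712 ⇒ Q>K, reverse
Step 1:
                    M           L           E
  init         0.5404      0.2245       0.325
  Δ           0.06385    -0.09578    -0.03193
  eq           0.6043      0.1287      0.2931
  solve Keq expr → x = -0.03193; check Q = 0.001712
Then remove 0.08619 M of M.
Step 2:
                    M           L           E
  init         0.5181      0.1287      0.2931
  Δ          0.007313    -0.01097   -0.003656
  eq           0.5254      0.1178      0.2894
  solve Keq expr → x = -0.003656; check Q = 0.001712

Direction: reverse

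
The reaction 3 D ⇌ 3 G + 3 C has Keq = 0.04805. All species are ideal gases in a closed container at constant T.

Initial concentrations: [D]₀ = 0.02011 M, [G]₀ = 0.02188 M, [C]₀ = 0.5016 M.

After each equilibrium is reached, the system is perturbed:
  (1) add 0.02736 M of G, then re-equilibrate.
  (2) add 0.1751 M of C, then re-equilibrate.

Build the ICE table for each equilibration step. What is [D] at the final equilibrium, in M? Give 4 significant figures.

Q₀ = 0.1625 vs Keq = 0.04805 ⇒ Q>K, reverse
Step 1:
                  D         G         C
  init      0.02011   0.02188    0.5016
  Δ         0.00415  -0.00415  -0.00415
  eq        0.02426   0.01773    0.4974
  solve Keq expr → x = -0.001383; check Q = 0.04805
Then add 0.02736 M of G.
Step 2:
                  D         G         C
  init      0.02426   0.04509    0.4974
  Δ         0.01528  -0.01528  -0.01528
  eq        0.03954   0.02981    0.4822
  solve Keq expr → x = -0.005093; check Q = 0.04805
Then add 0.1751 M of C.
Step 3:
                  D         G         C
  init      0.03954   0.02981    0.6573
  Δ        0.004992 -0.004992 -0.004992
  eq        0.04453   0.02482    0.6523
  solve Keq expr → x = -0.001664; check Q = 0.04805

[D]_eq = 0.04453 M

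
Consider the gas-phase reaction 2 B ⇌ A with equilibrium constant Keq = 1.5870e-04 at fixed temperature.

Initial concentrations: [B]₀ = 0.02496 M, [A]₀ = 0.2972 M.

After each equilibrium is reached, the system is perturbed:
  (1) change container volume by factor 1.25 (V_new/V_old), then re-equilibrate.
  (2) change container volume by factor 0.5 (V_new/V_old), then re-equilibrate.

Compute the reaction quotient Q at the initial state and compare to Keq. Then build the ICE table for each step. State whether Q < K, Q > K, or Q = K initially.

Q₀ = 477; Q > K (proceeds reverse)

Q₀ = 477 vs Keq = 1.5870e-04 ⇒ Q>K, reverse
Step 1:
                  B         A
  Initial   0.02496    0.2972
  Change     0.5943   -0.2971
  Equil      0.6192 6.0854e-05
  solve Keq expr → x = -0.2971; check Q = 1.5870e-04
Then change container volume by factor 1.25 (V_new/V_old).
Step 2:
                  B         A
  Initial    0.4954 4.8684e-05
  Change  1.9467e-05 -9.7337e-06
  Equil      0.4954 3.8950e-05
  solve Keq expr → x = -9.7337e-06; check Q = 1.5870e-04
Then change container volume by factor 0.5 (V_new/V_old).
Step 3:
                  B         A
  Initial    0.9908 7.7900e-05
  Change  -1.5570e-04 7.7851e-05
  Equil      0.9907 1.5575e-04
  solve Keq expr → x = 7.7851e-05; check Q = 1.5870e-04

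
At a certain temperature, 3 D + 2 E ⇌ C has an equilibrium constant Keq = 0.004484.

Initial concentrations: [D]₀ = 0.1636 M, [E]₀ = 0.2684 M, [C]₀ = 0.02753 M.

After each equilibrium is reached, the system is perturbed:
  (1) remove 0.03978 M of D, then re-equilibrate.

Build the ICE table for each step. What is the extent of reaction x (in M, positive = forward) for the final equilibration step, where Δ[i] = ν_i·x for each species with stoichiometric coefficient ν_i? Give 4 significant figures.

x = -2.8732e-06 M

Q₀ = 87.28 vs Keq = 0.004484 ⇒ Q>K, reverse
Step 1:
                  D         E         C
  init       0.1636    0.2684   0.02753
  Δ         0.08257   0.05505  -0.02752
  eq         0.2462    0.3234 6.9979e-06
  solve Keq expr → x = -0.02752; check Q = 0.004484
Then remove 0.03978 M of D.
Step 2:
                  D         E         C
  init       0.2064    0.3234 6.9979e-06
  Δ       8.6195e-06 5.7463e-06 -2.8732e-06
  eq         0.2064    0.3235 4.1248e-06
  solve Keq expr → x = -2.8732e-06; check Q = 0.004484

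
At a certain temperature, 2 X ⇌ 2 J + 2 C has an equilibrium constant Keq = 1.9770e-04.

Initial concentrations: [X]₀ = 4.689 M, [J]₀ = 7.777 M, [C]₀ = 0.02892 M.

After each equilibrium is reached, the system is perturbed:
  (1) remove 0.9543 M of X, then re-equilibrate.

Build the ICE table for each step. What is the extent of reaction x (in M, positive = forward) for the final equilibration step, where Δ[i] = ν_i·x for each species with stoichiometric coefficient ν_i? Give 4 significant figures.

x = -8.6262e-04 M

Q₀ = 0.002301 vs Keq = 1.9770e-04 ⇒ Q>K, reverse
Step 1:
                    X           J           C
  I             4.689       7.777     0.02892
  C           0.02038    -0.02038    -0.02038
  E             4.709       7.757    0.008537
  solve Keq expr → x = -0.01019; check Q = 1.9770e-04
Then remove 0.9543 M of X.
Step 2:
                    X           J           C
  I             3.755       7.757    0.008537
  C          0.001725   -0.001725   -0.001725
  E             3.757       7.755    0.006812
  solve Keq expr → x = -8.6262e-04; check Q = 1.9770e-04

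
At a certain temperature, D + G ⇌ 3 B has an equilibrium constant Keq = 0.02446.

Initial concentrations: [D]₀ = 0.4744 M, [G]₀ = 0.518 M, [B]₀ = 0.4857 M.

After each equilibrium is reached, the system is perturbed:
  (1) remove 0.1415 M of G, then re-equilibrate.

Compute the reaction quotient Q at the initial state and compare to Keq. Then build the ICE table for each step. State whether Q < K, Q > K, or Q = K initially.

Q₀ = 0.4663; Q > K (proceeds reverse)

Q₀ = 0.4663 vs Keq = 0.02446 ⇒ Q>K, reverse
Step 1:
                    D           G           B
  Initial      0.4744       0.518      0.4857
  Change      0.09386     0.09386     -0.2816
  Equil        0.5683      0.6119      0.2041
  solve Keq expr → x = -0.09386; check Q = 0.02446
Then remove 0.1415 M of G.
Step 2:
                    D           G           B
  Initial      0.5683      0.4704      0.2041
  Change     0.005285    0.005285    -0.01586
  Equil        0.5735      0.4756      0.1883
  solve Keq expr → x = -0.005285; check Q = 0.02446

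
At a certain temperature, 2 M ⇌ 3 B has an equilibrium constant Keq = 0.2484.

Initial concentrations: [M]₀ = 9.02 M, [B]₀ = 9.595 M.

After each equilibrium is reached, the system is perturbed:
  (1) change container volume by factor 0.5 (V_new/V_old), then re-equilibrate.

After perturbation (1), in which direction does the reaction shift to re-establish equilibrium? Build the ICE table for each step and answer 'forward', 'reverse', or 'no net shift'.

Q₀ = 10.86 vs Keq = 0.2484 ⇒ Q>K, reverse
Step 1:
                   M          B
  I             9.02      9.595
  C            4.069     -6.104
  E            13.09      3.491
  solve Keq expr → x = -2.035; check Q = 0.2484
Then change container volume by factor 0.5 (V_new/V_old).
Step 2:
                   M          B
  I            26.18      6.983
  C           0.8782     -1.317
  E            27.06      5.665
  solve Keq expr → x = -0.4391; check Q = 0.2484

Direction: reverse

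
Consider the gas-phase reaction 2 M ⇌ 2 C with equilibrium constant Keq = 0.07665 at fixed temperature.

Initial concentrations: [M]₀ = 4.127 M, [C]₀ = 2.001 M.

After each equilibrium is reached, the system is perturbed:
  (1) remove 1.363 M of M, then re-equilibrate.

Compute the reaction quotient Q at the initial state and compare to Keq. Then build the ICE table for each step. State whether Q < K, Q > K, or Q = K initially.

Q₀ = 0.2351; Q > K (proceeds reverse)

Q₀ = 0.2351 vs Keq = 0.07665 ⇒ Q>K, reverse
Step 1:
                    M           C
  Initial       4.127       2.001
  Change       0.6723     -0.6723
  Equil         4.799       1.329
  solve Keq expr → x = -0.3361; check Q = 0.07665
Then remove 1.363 M of M.
Step 2:
                    M           C
  Initial       3.436       1.329
  Change       0.2955     -0.2955
  Equil         3.732       1.033
  solve Keq expr → x = -0.1478; check Q = 0.07665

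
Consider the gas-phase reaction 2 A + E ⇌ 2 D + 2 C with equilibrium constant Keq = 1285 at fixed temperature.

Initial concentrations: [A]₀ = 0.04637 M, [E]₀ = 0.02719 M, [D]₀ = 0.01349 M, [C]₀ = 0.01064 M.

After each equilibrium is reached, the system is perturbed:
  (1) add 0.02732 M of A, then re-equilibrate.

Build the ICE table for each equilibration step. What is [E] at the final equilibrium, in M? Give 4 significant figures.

Q₀ = 3.5239e-04 vs Keq = 1285 ⇒ Q<K, forward
Step 1:
                   A          E          D          C
  I          0.04637    0.02719    0.01349    0.01064
  C         -0.04504   -0.02252    0.04504    0.04504
  E          0.00133    0.00467    0.05853    0.05568
  solve Keq expr → x = 0.02252; check Q = 1285
Then add 0.02732 M of A.
Step 2:
                   A          E          D          C
  I          0.02865    0.00467    0.05853    0.05568
  C         -0.00926   -0.00463    0.00926    0.00926
  E          0.01939 4.0113e-05    0.06779    0.06494
  solve Keq expr → x = 0.00463; check Q = 1285

[E]_eq = 4.0113e-05 M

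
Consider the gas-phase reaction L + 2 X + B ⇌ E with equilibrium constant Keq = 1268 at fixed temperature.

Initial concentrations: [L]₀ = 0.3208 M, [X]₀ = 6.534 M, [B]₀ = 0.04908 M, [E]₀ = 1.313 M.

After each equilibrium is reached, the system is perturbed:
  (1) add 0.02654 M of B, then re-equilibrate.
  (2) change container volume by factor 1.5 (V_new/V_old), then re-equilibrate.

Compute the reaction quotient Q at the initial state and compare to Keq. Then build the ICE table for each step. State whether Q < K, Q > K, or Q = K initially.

Q₀ = 1.953 vs Keq = 1268 ⇒ Q<K, forward
Step 1:
                   L          X          B          E
  I           0.3208      6.534    0.04908      1.313
  C         -0.04898   -0.09797   -0.04898    0.04898
  E           0.2718      6.436 9.5399e-05      1.362
  solve Keq expr → x = 0.04898; check Q = 1268
Then add 0.02654 M of B.
Step 2:
                   L          X          B          E
  I           0.2718      6.436    0.02664      1.362
  C         -0.02653   -0.05305   -0.02653    0.02653
  E           0.2453      6.383 1.0957e-04      1.389
  solve Keq expr → x = 0.02653; check Q = 1268
Then change container volume by factor 1.5 (V_new/V_old).
Step 3:
                   L          X          B          E
  I           0.1635      4.255 7.3049e-05     0.9257
  C       1.7314e-04 3.4629e-04 1.7314e-04 -1.7314e-04
  E           0.1637      4.256 2.4619e-04     0.9255
  solve Keq expr → x = -1.7314e-04; check Q = 1268

Q₀ = 1.953; Q < K (proceeds forward)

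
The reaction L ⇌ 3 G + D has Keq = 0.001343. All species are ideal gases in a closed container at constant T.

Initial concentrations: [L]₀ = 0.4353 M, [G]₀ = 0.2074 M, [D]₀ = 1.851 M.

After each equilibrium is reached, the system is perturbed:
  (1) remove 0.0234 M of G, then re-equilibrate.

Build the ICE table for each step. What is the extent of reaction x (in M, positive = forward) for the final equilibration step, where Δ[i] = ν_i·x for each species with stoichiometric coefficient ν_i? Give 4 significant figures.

x = 0.007641 M

Q₀ = 0.03794 vs Keq = 0.001343 ⇒ Q>K, reverse
Step 1:
                   L          G          D
  init        0.4353     0.2074      1.851
  Δ          0.04547    -0.1364   -0.04547
  eq          0.4808    0.07098      1.806
  solve Keq expr → x = -0.04547; check Q = 0.001343
Then remove 0.0234 M of G.
Step 2:
                   L          G          D
  init        0.4808    0.04758      1.806
  Δ        -0.007641    0.02292   0.007641
  eq          0.4731     0.0705      1.813
  solve Keq expr → x = 0.007641; check Q = 0.001343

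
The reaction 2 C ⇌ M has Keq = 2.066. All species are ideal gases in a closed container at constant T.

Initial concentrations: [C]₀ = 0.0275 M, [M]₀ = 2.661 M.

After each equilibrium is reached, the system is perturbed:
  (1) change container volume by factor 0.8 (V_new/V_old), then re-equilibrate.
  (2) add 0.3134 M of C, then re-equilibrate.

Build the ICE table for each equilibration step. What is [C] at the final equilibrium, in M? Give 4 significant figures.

Q₀ = 3519 vs Keq = 2.066 ⇒ Q>K, reverse
Step 1:
                  C         M
  I          0.0275     2.661
  C          0.9957   -0.4979
  E           1.023     2.163
  solve Keq expr → x = -0.4979; check Q = 2.066
Then change container volume by factor 0.8 (V_new/V_old).
Step 2:
                  C         M
  I           1.279     2.704
  C         -0.1222   0.06109
  E           1.157     2.765
  solve Keq expr → x = 0.06109; check Q = 2.066
Then add 0.3134 M of C.
Step 3:
                  C         M
  I            1.47     2.765
  C         -0.2841     0.142
  E           1.186     2.907
  solve Keq expr → x = 0.142; check Q = 2.066

[C]_eq = 1.186 M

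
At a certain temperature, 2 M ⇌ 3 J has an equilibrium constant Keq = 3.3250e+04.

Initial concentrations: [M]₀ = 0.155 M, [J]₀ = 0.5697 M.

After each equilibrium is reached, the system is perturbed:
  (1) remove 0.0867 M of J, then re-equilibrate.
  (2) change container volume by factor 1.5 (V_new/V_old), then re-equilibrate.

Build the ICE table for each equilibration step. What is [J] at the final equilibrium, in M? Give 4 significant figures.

[J]_eq = 0.4743 M

Q₀ = 7.696 vs Keq = 3.3250e+04 ⇒ Q<K, forward
Step 1:
                   M          J
  init         0.155     0.5697
  Δ          -0.1511     0.2267
  eq        0.003897     0.7964
  solve Keq expr → x = 0.07555; check Q = 3.3250e+04
Then remove 0.0867 M of J.
Step 2:
                   M          J
  init      0.003897     0.7097
  Δ       -6.1244e-04 9.1865e-04
  eq        0.003285     0.7106
  solve Keq expr → x = 3.0622e-04; check Q = 3.3250e+04
Then change container volume by factor 1.5 (V_new/V_old).
Step 3:
                   M          J
  init       0.00219     0.4737
  Δ       -3.9847e-04 5.9771e-04
  eq        0.001791     0.4743
  solve Keq expr → x = 1.9924e-04; check Q = 3.3250e+04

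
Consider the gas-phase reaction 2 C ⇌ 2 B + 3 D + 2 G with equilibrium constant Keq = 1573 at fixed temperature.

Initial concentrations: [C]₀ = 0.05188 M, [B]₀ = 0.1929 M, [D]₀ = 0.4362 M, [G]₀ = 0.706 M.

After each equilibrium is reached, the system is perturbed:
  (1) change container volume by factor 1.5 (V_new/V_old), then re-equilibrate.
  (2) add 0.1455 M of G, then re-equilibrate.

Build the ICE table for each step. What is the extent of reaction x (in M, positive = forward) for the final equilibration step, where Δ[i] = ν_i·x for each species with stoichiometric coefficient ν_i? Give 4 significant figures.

Q₀ = 0.5719 vs Keq = 1573 ⇒ Q<K, forward
Step 1:
                    C           B           D           G
  init        0.05188      0.1929      0.4362       0.706
  Δ          -0.05018     0.05018     0.07528     0.05018
  eq         0.001695      0.2431      0.5115      0.7562
  solve Keq expr → x = 0.02509; check Q = 1573
Then change container volume by factor 1.5 (V_new/V_old).
Step 2:
                    C           B           D           G
  init        0.00113      0.1621       0.341      0.5041
  Δ       -7.1574e-04  7.1574e-04    0.001074  7.1574e-04
  eq       4.1449e-04      0.1628      0.3421      0.5048
  solve Keq expr → x = 3.5787e-04; check Q = 1573
Then add 0.1455 M of G.
Step 3:
                    C           B           D           G
  init     4.1449e-04      0.1628      0.3421      0.6503
  Δ        1.1856e-04 -1.1856e-04 -1.7784e-04 -1.1856e-04
  eq       5.3305e-04      0.1627      0.3419      0.6502
  solve Keq expr → x = -5.9280e-05; check Q = 1573

x = -5.9280e-05 M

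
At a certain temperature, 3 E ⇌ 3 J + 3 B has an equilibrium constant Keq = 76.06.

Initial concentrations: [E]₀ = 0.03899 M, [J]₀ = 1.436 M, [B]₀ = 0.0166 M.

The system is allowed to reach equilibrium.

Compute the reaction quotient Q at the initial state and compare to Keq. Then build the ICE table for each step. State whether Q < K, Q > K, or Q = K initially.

Q₀ = 0.2285; Q < K (proceeds forward)

Q₀ = 0.2285 vs Keq = 76.06 ⇒ Q<K, forward
Step 1:
                  E         J         B
  init      0.03899     1.436    0.0166
  Δ        -0.02474   0.02474   0.02474
  eq        0.01425     1.461   0.04134
  solve Keq expr → x = 0.008246; check Q = 76.06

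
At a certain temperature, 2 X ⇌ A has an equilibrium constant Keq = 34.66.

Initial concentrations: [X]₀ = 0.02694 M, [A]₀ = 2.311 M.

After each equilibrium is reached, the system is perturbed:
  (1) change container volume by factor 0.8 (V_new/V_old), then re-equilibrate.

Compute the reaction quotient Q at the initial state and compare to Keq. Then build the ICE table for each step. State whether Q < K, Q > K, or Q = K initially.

Q₀ = 3184; Q > K (proceeds reverse)

Q₀ = 3184 vs Keq = 34.66 ⇒ Q>K, reverse
Step 1:
                  X         A
  Initial   0.02694     2.311
  Change     0.2249   -0.1125
  Equil      0.2519     2.199
  solve Keq expr → x = -0.1125; check Q = 34.66
Then change container volume by factor 0.8 (V_new/V_old).
Step 2:
                  X         A
  Initial    0.3148     2.748
  Change   -0.03241    0.0162
  Equil      0.2824     2.764
  solve Keq expr → x = 0.0162; check Q = 34.66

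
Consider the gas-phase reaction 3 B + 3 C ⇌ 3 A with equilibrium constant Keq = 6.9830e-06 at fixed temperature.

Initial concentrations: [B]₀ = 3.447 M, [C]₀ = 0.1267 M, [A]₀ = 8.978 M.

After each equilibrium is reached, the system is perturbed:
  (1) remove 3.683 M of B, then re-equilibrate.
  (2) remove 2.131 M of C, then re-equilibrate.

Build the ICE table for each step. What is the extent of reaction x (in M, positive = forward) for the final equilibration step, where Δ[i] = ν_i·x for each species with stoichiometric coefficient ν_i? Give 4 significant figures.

Q₀ = 8687 vs Keq = 6.9830e-06 ⇒ Q>K, reverse
Step 1:
                  B         C         A
  init        3.447    0.1267     8.978
  Δ           7.413     7.413    -7.413
  eq          10.86      7.54     1.565
  solve Keq expr → x = -2.471; check Q = 6.9830e-06
Then remove 3.683 M of B.
Step 2:
                  B         C         A
  init        7.177      7.54     1.565
  Δ          0.4117    0.4117   -0.4117
  eq          7.589     7.951     1.153
  solve Keq expr → x = -0.1372; check Q = 6.9830e-06
Then remove 2.131 M of C.
Step 3:
                  B         C         A
  init        7.589      5.82     1.153
  Δ          0.2451    0.2451   -0.2451
  eq          7.834     6.065    0.9082
  solve Keq expr → x = -0.08171; check Q = 6.9830e-06

x = -0.08171 M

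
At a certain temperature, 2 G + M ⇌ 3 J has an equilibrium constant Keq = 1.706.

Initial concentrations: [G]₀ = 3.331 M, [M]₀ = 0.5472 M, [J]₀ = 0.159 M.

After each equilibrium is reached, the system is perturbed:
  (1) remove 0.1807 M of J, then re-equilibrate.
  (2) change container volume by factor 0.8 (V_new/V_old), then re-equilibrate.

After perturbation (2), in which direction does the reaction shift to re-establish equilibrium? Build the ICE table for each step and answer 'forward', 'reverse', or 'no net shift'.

Direction: no net shift

Q₀ = 6.6206e-04 vs Keq = 1.706 ⇒ Q<K, forward
Step 1:
                   G          M          J
  Initial      3.331     0.5472      0.159
  Change      -0.739    -0.3695      1.109
  Equil        2.592     0.1777      1.268
  solve Keq expr → x = 0.3695; check Q = 1.706
Then remove 0.1807 M of J.
Step 2:
                   G          M          J
  Initial      2.592     0.1777      1.087
  Change    -0.05887   -0.02943     0.0883
  Equil        2.533     0.1483      1.175
  solve Keq expr → x = 0.02943; check Q = 1.706
Then change container volume by factor 0.8 (V_new/V_old).
Step 3:
                   G          M          J
  Initial      3.166     0.1853      1.469
  Change           0          0          0
  Equil        3.166     0.1853      1.469
  solve Keq expr → x = 0; check Q = 1.706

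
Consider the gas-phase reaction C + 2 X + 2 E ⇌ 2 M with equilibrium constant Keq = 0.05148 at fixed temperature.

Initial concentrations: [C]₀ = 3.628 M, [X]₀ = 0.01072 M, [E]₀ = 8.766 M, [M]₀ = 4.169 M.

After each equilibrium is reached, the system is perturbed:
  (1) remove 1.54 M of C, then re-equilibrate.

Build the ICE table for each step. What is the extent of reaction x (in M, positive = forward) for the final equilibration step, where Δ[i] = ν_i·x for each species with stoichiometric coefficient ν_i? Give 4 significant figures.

Q₀ = 542.5 vs Keq = 0.05148 ⇒ Q>K, reverse
Step 1:
                    C           X           E           M
  init          3.628     0.01072       8.766       4.169
  Δ            0.3863      0.7726      0.7726     -0.7726
  eq            4.014      0.7833       9.539       3.396
  solve Keq expr → x = -0.3863; check Q = 0.05148
Then remove 1.54 M of C.
Step 2:
                    C           X           E           M
  init          2.474      0.7833       9.539       3.396
  Δ           0.07217      0.1443      0.1443     -0.1443
  eq            2.546      0.9276       9.683       3.252
  solve Keq expr → x = -0.07217; check Q = 0.05148

x = -0.07217 M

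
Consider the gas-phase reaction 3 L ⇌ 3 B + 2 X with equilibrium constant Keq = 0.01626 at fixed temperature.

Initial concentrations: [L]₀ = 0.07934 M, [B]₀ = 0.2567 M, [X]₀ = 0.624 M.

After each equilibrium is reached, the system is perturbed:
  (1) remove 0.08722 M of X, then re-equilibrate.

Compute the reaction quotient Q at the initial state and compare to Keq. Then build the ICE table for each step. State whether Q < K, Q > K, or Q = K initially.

Q₀ = 13.19 vs Keq = 0.01626 ⇒ Q>K, reverse
Step 1:
                   L          B          X
  Initial    0.07934     0.2567      0.624
  Change      0.1618    -0.1618    -0.1078
  Equil       0.2411    0.09493     0.5162
  solve Keq expr → x = -0.05392; check Q = 0.01626
Then remove 0.08722 M of X.
Step 2:
                   L          B          X
  Initial     0.2411    0.09493     0.4289
  Change   -0.008034   0.008034   0.005356
  Equil       0.2331      0.103     0.4343
  solve Keq expr → x = 0.002678; check Q = 0.01626

Q₀ = 13.19; Q > K (proceeds reverse)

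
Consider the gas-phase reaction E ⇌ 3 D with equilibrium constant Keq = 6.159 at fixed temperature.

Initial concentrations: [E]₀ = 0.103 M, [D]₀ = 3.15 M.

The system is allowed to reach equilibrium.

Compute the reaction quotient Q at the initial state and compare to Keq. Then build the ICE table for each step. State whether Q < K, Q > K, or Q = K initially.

Q₀ = 303.5; Q > K (proceeds reverse)

Q₀ = 303.5 vs Keq = 6.159 ⇒ Q>K, reverse
Step 1:
                  E         D
  init        0.103      3.15
  Δ          0.5264    -1.579
  eq         0.6294     1.571
  solve Keq expr → x = -0.5264; check Q = 6.159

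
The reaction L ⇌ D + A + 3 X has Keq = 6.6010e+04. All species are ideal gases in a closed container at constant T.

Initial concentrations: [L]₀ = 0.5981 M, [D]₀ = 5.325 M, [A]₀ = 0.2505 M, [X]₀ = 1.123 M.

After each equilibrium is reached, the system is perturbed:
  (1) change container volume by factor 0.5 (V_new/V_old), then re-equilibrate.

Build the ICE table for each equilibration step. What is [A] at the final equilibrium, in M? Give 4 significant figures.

[A]_eq = 1.644 M

Q₀ = 3.159 vs Keq = 6.6010e+04 ⇒ Q<K, forward
Step 1:
                  L         D         A         X
  Initial    0.5981     5.325    0.2505     1.123
  Change    -0.5962    0.5962    0.5962     1.789
  Equil    0.001875     5.921    0.8467     2.912
  solve Keq expr → x = 0.5962; check Q = 6.6010e+04
Then change container volume by factor 0.5 (V_new/V_old).
Step 2:
                  L         D         A         X
  Initial   0.00375     11.84     1.693     5.823
  Change    0.04988  -0.04988  -0.04988   -0.1496
  Equil     0.05363     11.79     1.644     5.674
  solve Keq expr → x = -0.04988; check Q = 6.6010e+04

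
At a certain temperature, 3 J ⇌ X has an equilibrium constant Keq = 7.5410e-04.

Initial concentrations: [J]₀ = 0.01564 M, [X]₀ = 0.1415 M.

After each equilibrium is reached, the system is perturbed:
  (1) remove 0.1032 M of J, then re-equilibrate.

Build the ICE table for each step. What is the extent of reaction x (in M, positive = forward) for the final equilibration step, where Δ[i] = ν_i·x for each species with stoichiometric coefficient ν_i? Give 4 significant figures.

Q₀ = 3.6987e+04 vs Keq = 7.5410e-04 ⇒ Q>K, reverse
Step 1:
                  J         X
  init      0.01564    0.1415
  Δ          0.4243   -0.1414
  eq         0.4399 6.4214e-05
  solve Keq expr → x = -0.1414; check Q = 7.5410e-04
Then remove 0.1032 M of J.
Step 2:
                  J         X
  init       0.3367 6.4214e-05
  Δ       1.0617e-04 -3.5390e-05
  eq         0.3369 2.8824e-05
  solve Keq expr → x = -3.5390e-05; check Q = 7.5410e-04

x = -3.5390e-05 M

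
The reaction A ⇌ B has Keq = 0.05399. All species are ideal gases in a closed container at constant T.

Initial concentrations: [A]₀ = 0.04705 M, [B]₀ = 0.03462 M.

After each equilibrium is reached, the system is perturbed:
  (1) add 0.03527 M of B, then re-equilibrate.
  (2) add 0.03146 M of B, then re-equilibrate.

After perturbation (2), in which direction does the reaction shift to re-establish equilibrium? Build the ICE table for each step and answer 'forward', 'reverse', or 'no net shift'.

Direction: reverse

Q₀ = 0.7358 vs Keq = 0.05399 ⇒ Q>K, reverse
Step 1:
                   A          B
  init       0.04705    0.03462
  Δ          0.03044   -0.03044
  eq         0.07749   0.004183
  solve Keq expr → x = -0.03044; check Q = 0.05399
Then add 0.03527 M of B.
Step 2:
                   A          B
  init       0.07749    0.03945
  Δ          0.03346   -0.03346
  eq          0.1109    0.00599
  solve Keq expr → x = -0.03346; check Q = 0.05399
Then add 0.03146 M of B.
Step 3:
                   A          B
  init        0.1109    0.03745
  Δ          0.02985   -0.02985
  eq          0.1408   0.007602
  solve Keq expr → x = -0.02985; check Q = 0.05399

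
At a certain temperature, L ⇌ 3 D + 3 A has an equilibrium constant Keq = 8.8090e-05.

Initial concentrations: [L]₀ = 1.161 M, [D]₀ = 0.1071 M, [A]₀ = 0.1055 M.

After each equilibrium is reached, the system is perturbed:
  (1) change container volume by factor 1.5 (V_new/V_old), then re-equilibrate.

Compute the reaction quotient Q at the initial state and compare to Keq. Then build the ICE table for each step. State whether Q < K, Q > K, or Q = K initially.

Q₀ = 1.2425e-06; Q < K (proceeds forward)

Q₀ = 1.2425e-06 vs Keq = 8.8090e-05 ⇒ Q<K, forward
Step 1:
                   L          D          A
  Initial      1.161     0.1071     0.1055
  Change    -0.03627     0.1088     0.1088
  Equil        1.125     0.2159     0.2143
  solve Keq expr → x = 0.03627; check Q = 8.8090e-05
Then change container volume by factor 1.5 (V_new/V_old).
Step 2:
                   L          D          A
  Initial     0.7498     0.1439     0.1429
  Change    -0.01893    0.05679    0.05679
  Equil       0.7309     0.2007     0.1997
  solve Keq expr → x = 0.01893; check Q = 8.8090e-05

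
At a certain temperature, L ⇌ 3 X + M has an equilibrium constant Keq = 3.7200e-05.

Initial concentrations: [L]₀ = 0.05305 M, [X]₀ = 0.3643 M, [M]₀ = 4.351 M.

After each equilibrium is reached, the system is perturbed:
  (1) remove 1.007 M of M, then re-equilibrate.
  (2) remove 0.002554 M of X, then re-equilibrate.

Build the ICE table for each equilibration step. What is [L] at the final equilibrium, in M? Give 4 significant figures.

Q₀ = 3.965 vs Keq = 3.7200e-05 ⇒ Q>K, reverse
Step 1:
                   L          X          M
  init       0.05305     0.3643      4.351
  Δ           0.1176    -0.3529    -0.1176
  eq          0.1707    0.01145      4.233
  solve Keq expr → x = -0.1176; check Q = 3.7200e-05
Then remove 1.007 M of M.
Step 2:
                   L          X          M
  init        0.1707    0.01145      3.226
  Δ       -3.5852e-04   0.001076 3.5852e-04
  eq          0.1703    0.01252      3.227
  solve Keq expr → x = 3.5852e-04; check Q = 3.7200e-05
Then remove 0.002554 M of X.
Step 3:
                   L          X          M
  init        0.1703   0.009968      3.227
  Δ       -8.4406e-04   0.002532 8.4406e-04
  eq          0.1695     0.0125      3.228
  solve Keq expr → x = 8.4406e-04; check Q = 3.7200e-05

[L]_eq = 0.1695 M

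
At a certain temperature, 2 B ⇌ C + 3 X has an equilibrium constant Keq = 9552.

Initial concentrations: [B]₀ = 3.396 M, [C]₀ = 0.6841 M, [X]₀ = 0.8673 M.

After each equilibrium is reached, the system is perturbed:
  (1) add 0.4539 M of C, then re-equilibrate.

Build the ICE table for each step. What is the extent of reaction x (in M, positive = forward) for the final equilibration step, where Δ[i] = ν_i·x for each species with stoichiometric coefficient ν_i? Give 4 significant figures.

Q₀ = 0.0387 vs Keq = 9552 ⇒ Q<K, forward
Step 1:
                    B           C           X
  init          3.396      0.6841      0.8673
  Δ            -3.189       1.594       4.783
  eq           0.2074       2.278        5.65
  solve Keq expr → x = 1.594; check Q = 9552
Then add 0.4539 M of C.
Step 2:
                    B           C           X
  init         0.2074       2.732        5.65
  Δ           0.01775   -0.008877    -0.02663
  eq           0.2252       2.723       5.624
  solve Keq expr → x = -0.008877; check Q = 9552

x = -0.008877 M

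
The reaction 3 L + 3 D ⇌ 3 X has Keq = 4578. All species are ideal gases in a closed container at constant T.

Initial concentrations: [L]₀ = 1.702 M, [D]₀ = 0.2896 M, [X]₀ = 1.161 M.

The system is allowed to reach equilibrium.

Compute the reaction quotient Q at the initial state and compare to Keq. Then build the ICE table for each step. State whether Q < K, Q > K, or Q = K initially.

Q₀ = 13.07; Q < K (proceeds forward)

Q₀ = 13.07 vs Keq = 4578 ⇒ Q<K, forward
Step 1:
                   L          D          X
  I            1.702     0.2896      1.161
  C          -0.2325    -0.2325     0.2325
  E             1.47    0.05711      1.393
  solve Keq expr → x = 0.0775; check Q = 4578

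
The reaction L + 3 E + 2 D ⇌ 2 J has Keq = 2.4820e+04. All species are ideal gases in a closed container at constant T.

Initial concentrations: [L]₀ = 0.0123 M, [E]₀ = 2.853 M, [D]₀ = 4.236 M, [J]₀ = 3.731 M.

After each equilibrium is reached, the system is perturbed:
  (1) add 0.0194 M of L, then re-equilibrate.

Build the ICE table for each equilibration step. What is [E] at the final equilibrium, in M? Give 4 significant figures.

Q₀ = 2.716 vs Keq = 2.4820e+04 ⇒ Q<K, forward
Step 1:
                  L         E         D         J
  Initial    0.0123     2.853     4.236     3.731
  Change    -0.0123   -0.0369   -0.0246    0.0246
  Equil   1.4347e-06     2.816     4.211     3.756
  solve Keq expr → x = 0.0123; check Q = 2.4820e+04
Then add 0.0194 M of L.
Step 2:
                  L         E         D         J
  Initial    0.0194     2.816     4.211     3.756
  Change    -0.0194   -0.0582   -0.0388    0.0388
  Equil   1.5883e-06     2.758     4.173     3.794
  solve Keq expr → x = 0.0194; check Q = 2.4820e+04

[E]_eq = 2.758 M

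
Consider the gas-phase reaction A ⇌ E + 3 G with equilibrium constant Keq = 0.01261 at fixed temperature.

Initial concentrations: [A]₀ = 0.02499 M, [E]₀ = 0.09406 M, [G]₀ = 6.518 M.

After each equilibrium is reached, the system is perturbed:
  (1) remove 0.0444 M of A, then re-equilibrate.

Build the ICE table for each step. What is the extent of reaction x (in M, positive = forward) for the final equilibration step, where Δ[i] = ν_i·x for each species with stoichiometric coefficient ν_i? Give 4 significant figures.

Q₀ = 1042 vs Keq = 0.01261 ⇒ Q>K, reverse
Step 1:
                  A         E         G
  I         0.02499   0.09406     6.518
  C         0.09405  -0.09405   -0.2822
  E           0.119 6.1907e-06     6.236
  solve Keq expr → x = -0.09405; check Q = 0.01261
Then remove 0.0444 M of A.
Step 2:
                  A         E         G
  I         0.07464 6.1907e-06     6.236
  C       2.3088e-06 -2.3088e-06 -6.9264e-06
  E         0.07465 3.8819e-06     6.236
  solve Keq expr → x = -2.3088e-06; check Q = 0.01261

x = -2.3088e-06 M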